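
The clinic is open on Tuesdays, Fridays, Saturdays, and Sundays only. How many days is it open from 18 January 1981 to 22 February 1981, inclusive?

18 January 1981 is a Sunday.
The range spans 36 days (inclusive of both endpoints).
36 = 7 × 5 + 1, so there are 5 full weeks plus 1 extra day.
Each full week contributes 4 days from the set (Tue, Fri, Sat, Sun): 5 × 4 = 20.
The 1 extra day is Sun — 1 of them qualifies.
Total: 20 + 1 = 21.

21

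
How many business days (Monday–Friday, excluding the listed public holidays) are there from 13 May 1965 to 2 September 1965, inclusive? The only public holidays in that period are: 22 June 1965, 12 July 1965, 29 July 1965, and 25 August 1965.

77 business days

13 May 1965 is a Thursday.
That's 113 days from start to end, counting both.
113 = 7 × 16 + 1, so there are 16 full weeks plus 1 extra day.
Each full week contributes 5 weekdays (Mon–Fri): 16 × 5 = 80.
The 1 extra day is Thu — 1 of them qualifies.
Total: 80 + 1 = 81.
Holidays: 22 June 1965 (Tue); 12 July 1965 (Mon); 29 July 1965 (Thu); 25 August 1965 (Wed).
All 4 holidays fall on weekdays, so subtract 4.
Business days: 81 − 4 = 77.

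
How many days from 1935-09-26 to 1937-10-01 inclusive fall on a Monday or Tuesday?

1935-09-26 is a Thursday.
The range spans 737 days (inclusive of both endpoints).
737 = 7 × 105 + 2, so there are 105 full weeks plus 2 extra days.
Each full week contributes 2 days from the set (Mon, Tue): 105 × 2 = 210.
The 2 extra days are Thu, Fri — none qualify.
Total: 210 + 0 = 210.

210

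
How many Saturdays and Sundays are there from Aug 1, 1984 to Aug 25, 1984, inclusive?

7

Aug 1, 1984 is a Wednesday.
That's 25 days from start to end, counting both.
25 = 7 × 3 + 4, so there are 3 full weeks plus 4 extra days.
Each full week contributes 2 weekend days (Sat, Sun): 3 × 2 = 6.
The 4 extra days are Wed, Thu, Fri, Sat — 1 of them qualifies.
Total: 6 + 1 = 7.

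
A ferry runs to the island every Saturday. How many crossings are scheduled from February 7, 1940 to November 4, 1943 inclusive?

February 7, 1940 is a Wednesday.
The range spans 1367 days (inclusive of both endpoints).
1367 = 7 × 195 + 2, so there are 195 full weeks plus 2 extra days.
Each full week contributes one Saturday: 195 so far.
The 2 extra days are Wednesday, Thursday — none qualify.
Total: 195 + 0 = 195.

195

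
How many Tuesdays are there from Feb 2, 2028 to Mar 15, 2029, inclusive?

58 Tuesdays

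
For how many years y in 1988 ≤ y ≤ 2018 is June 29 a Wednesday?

Day of week of June 29 in each year:
1988: Wed ✓, 1989: Thu, 1990: Fri, 1991: Sat, 1992: Mon, 1993: Tue, 1994: Wed ✓, 1995: Thu, 1996: Sat, 1997: Sun, 1998: Mon, 1999: Tue, 2000: Thu, 2001: Fri, 2002: Sat, 2003: Sun, 2004: Tue, 2005: Wed ✓, 2006: Thu, 2007: Fri, 2008: Sun, 2009: Mon, 2010: Tue, 2011: Wed ✓, 2012: Fri, 2013: Sat, 2014: Sun, 2015: Mon, 2016: Wed ✓, 2017: Thu, 2018: Fri
Wednesdays: 1988, 1994, 2005, 2011, 2016.

5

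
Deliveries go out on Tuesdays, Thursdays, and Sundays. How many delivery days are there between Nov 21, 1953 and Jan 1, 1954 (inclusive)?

18

Nov 21, 1953 is a Saturday.
From Nov 21, 1953 to Jan 1, 1954 is 42 days inclusive.
42 = 7 × 6, so the span is exactly 6 full weeks.
Each full week contributes 3 days from the set (Tue, Thu, Sun): 6 × 3 = 18.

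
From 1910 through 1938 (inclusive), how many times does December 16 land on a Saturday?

Day of week of December 16 in each year:
1910: Fri, 1911: Sat ✓, 1912: Mon, 1913: Tue, 1914: Wed, 1915: Thu, 1916: Sat ✓, 1917: Sun, 1918: Mon, 1919: Tue, 1920: Thu, 1921: Fri, 1922: Sat ✓, 1923: Sun, 1924: Tue, 1925: Wed, 1926: Thu, 1927: Fri, 1928: Sun, 1929: Mon, 1930: Tue, 1931: Wed, 1932: Fri, 1933: Sat ✓, 1934: Sun, 1935: Mon, 1936: Wed, 1937: Thu, 1938: Fri
Saturdays: 1911, 1916, 1922, 1933.

4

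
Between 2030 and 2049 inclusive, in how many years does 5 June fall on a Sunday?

Day of week of June 5 in each year:
2030: Wed, 2031: Thu, 2032: Sat, 2033: Sun ✓, 2034: Mon, 2035: Tue, 2036: Thu, 2037: Fri, 2038: Sat, 2039: Sun ✓, 2040: Tue, 2041: Wed, 2042: Thu, 2043: Fri, 2044: Sun ✓, 2045: Mon, 2046: Tue, 2047: Wed, 2048: Fri, 2049: Sat
Sundays: 2033, 2039, 2044.

3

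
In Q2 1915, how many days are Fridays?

April 1, 1915 is a Thursday.
The range spans 91 days (inclusive of both endpoints).
91 = 7 × 13, so the span is exactly 13 full weeks.
Each full week contributes one Friday: 13 so far.
Total: 13.

13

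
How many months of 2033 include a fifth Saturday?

5

A month has five Saturdays exactly when Saturday falls within its first (length − 28) days.
Jan: 31 days, starts Sat → 5 of Sat, Sun, Mon ✓
Feb: 28 days, starts Tue → 5 of (none)
Mar: 31 days, starts Tue → 5 of Tue, Wed, Thu
Apr: 30 days, starts Fri → 5 of Fri, Sat ✓
May: 31 days, starts Sun → 5 of Sun, Mon, Tue
Jun: 30 days, starts Wed → 5 of Wed, Thu
Jul: 31 days, starts Fri → 5 of Fri, Sat, Sun ✓
Aug: 31 days, starts Mon → 5 of Mon, Tue, Wed
Sep: 30 days, starts Thu → 5 of Thu, Fri
Oct: 31 days, starts Sat → 5 of Sat, Sun, Mon ✓
Nov: 30 days, starts Tue → 5 of Tue, Wed
Dec: 31 days, starts Thu → 5 of Thu, Fri, Sat ✓
Months with five Saturdays: Jan, Apr, Jul, Oct, Dec.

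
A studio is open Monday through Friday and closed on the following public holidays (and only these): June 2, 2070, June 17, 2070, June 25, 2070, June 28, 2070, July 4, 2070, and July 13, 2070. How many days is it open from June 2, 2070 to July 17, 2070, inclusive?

June 2, 2070 is a Monday.
That's 46 days from start to end, counting both.
46 = 7 × 6 + 4, so there are 6 full weeks plus 4 extra days.
Each full week contributes 5 weekdays (Mon–Fri): 6 × 5 = 30.
The 4 extra days are Monday, Tuesday, Wednesday, Thursday — 4 of them qualify.
Total: 30 + 4 = 34.
Holidays: June 2, 2070 (Mon); June 17, 2070 (Tue); June 25, 2070 (Wed); June 28, 2070 (Sat); July 4, 2070 (Fri); July 13, 2070 (Sun).
4 of the 6 holidays fall on weekdays; the rest are weekends and were already excluded.
Business days: 34 − 4 = 30.

30 business days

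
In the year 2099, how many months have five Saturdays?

4

A month has five Saturdays exactly when Saturday falls within its first (length − 28) days.
Jan: 31 days, starts Thu → 5 of Thu, Fri, Sat ✓
Feb: 28 days, starts Sun → 5 of (none)
Mar: 31 days, starts Sun → 5 of Sun, Mon, Tue
Apr: 30 days, starts Wed → 5 of Wed, Thu
May: 31 days, starts Fri → 5 of Fri, Sat, Sun ✓
Jun: 30 days, starts Mon → 5 of Mon, Tue
Jul: 31 days, starts Wed → 5 of Wed, Thu, Fri
Aug: 31 days, starts Sat → 5 of Sat, Sun, Mon ✓
Sep: 30 days, starts Tue → 5 of Tue, Wed
Oct: 31 days, starts Thu → 5 of Thu, Fri, Sat ✓
Nov: 30 days, starts Sun → 5 of Sun, Mon
Dec: 31 days, starts Tue → 5 of Tue, Wed, Thu
Months with five Saturdays: Jan, May, Aug, Oct.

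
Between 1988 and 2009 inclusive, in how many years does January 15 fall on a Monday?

Day of week of January 15 in each year:
1988: Fri, 1989: Sun, 1990: Mon ✓, 1991: Tue, 1992: Wed, 1993: Fri, 1994: Sat, 1995: Sun, 1996: Mon ✓, 1997: Wed, 1998: Thu, 1999: Fri, 2000: Sat, 2001: Mon ✓, 2002: Tue, 2003: Wed, 2004: Thu, 2005: Sat, 2006: Sun, 2007: Mon ✓, 2008: Tue, 2009: Thu
Mondays: 1990, 1996, 2001, 2007.

4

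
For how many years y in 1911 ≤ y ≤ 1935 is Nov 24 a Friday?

Day of week of November 24 in each year:
1911: Fri ✓, 1912: Sun, 1913: Mon, 1914: Tue, 1915: Wed, 1916: Fri ✓, 1917: Sat, 1918: Sun, 1919: Mon, 1920: Wed, 1921: Thu, 1922: Fri ✓, 1923: Sat, 1924: Mon, 1925: Tue, 1926: Wed, 1927: Thu, 1928: Sat, 1929: Sun, 1930: Mon, 1931: Tue, 1932: Thu, 1933: Fri ✓, 1934: Sat, 1935: Sun
Fridays: 1911, 1916, 1922, 1933.

4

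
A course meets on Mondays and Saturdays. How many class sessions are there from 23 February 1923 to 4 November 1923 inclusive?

23 February 1923 is a Friday.
From 23 February 1923 to 4 November 1923 is 255 days inclusive.
255 = 7 × 36 + 3, so there are 36 full weeks plus 3 extra days.
Each full week contributes 2 days from the set (Mon, Sat): 36 × 2 = 72.
The 3 extra days are Fri, Sat, Sun — 1 of them qualifies.
Total: 72 + 1 = 73.

73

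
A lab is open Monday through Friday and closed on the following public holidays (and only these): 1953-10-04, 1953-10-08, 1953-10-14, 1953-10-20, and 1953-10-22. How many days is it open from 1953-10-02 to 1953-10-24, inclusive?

12

1953-10-02 is a Friday.
That's 23 days from start to end, counting both.
23 = 7 × 3 + 2, so there are 3 full weeks plus 2 extra days.
Each full week contributes 5 weekdays (Mon–Fri): 3 × 5 = 15.
The 2 extra days are Friday, Saturday — 1 of them qualifies.
Total: 15 + 1 = 16.
Holidays: 1953-10-04 (Sun); 1953-10-08 (Thu); 1953-10-14 (Wed); 1953-10-20 (Tue); 1953-10-22 (Thu).
4 of the 5 holidays fall on weekdays; the rest are weekends and were already excluded.
Business days: 16 − 4 = 12.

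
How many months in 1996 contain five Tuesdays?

A month has five Tuesdays exactly when Tuesday falls within its first (length − 28) days.
Jan: 31 days, starts Mon → 5 of Mon, Tue, Wed ✓
Feb: 29 days, starts Thu → 5 of Thu
Mar: 31 days, starts Fri → 5 of Fri, Sat, Sun
Apr: 30 days, starts Mon → 5 of Mon, Tue ✓
May: 31 days, starts Wed → 5 of Wed, Thu, Fri
Jun: 30 days, starts Sat → 5 of Sat, Sun
Jul: 31 days, starts Mon → 5 of Mon, Tue, Wed ✓
Aug: 31 days, starts Thu → 5 of Thu, Fri, Sat
Sep: 30 days, starts Sun → 5 of Sun, Mon
Oct: 31 days, starts Tue → 5 of Tue, Wed, Thu ✓
Nov: 30 days, starts Fri → 5 of Fri, Sat
Dec: 31 days, starts Sun → 5 of Sun, Mon, Tue ✓
Months with five Tuesdays: Jan, Apr, Jul, Oct, Dec.

5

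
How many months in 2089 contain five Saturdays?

5

A month has five Saturdays exactly when Saturday falls within its first (length − 28) days.
Jan: 31 days, starts Sat → 5 of Sat, Sun, Mon ✓
Feb: 28 days, starts Tue → 5 of (none)
Mar: 31 days, starts Tue → 5 of Tue, Wed, Thu
Apr: 30 days, starts Fri → 5 of Fri, Sat ✓
May: 31 days, starts Sun → 5 of Sun, Mon, Tue
Jun: 30 days, starts Wed → 5 of Wed, Thu
Jul: 31 days, starts Fri → 5 of Fri, Sat, Sun ✓
Aug: 31 days, starts Mon → 5 of Mon, Tue, Wed
Sep: 30 days, starts Thu → 5 of Thu, Fri
Oct: 31 days, starts Sat → 5 of Sat, Sun, Mon ✓
Nov: 30 days, starts Tue → 5 of Tue, Wed
Dec: 31 days, starts Thu → 5 of Thu, Fri, Sat ✓
Months with five Saturdays: Jan, Apr, Jul, Oct, Dec.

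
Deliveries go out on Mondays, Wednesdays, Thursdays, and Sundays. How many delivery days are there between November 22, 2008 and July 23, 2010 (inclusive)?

348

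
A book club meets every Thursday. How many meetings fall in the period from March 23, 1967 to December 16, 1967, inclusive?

March 23, 1967 is a Thursday.
That's 269 days from start to end, counting both.
269 = 7 × 38 + 3, so there are 38 full weeks plus 3 extra days.
Each full week contributes one Thursday: 38 so far.
The 3 extra days are Thursday, Friday, Saturday — 1 of them qualifies.
Total: 38 + 1 = 39.

39 Thursdays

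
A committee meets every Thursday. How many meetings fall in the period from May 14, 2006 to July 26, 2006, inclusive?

May 14, 2006 is a Sunday.
From May 14, 2006 to July 26, 2006 is 74 days inclusive.
74 = 7 × 10 + 4, so there are 10 full weeks plus 4 extra days.
Each full week contributes one Thursday: 10 so far.
The 4 extra days are Sunday, Monday, Tuesday, Wednesday — none qualify.
Total: 10 + 0 = 10.

10 Thursdays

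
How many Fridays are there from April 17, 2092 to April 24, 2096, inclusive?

210

April 17, 2092 is a Thursday.
That's 1469 days from start to end, counting both.
1469 = 7 × 209 + 6, so there are 209 full weeks plus 6 extra days.
Each full week contributes one Friday: 209 so far.
The 6 extra days are Thu, Fri, Sat, Sun, Mon, Tue — 1 of them qualifies.
Total: 209 + 1 = 210.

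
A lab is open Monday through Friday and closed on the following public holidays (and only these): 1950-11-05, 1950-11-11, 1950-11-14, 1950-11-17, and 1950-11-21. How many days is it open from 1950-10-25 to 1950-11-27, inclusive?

1950-10-25 is a Wednesday.
The range spans 34 days (inclusive of both endpoints).
34 = 7 × 4 + 6, so there are 4 full weeks plus 6 extra days.
Each full week contributes 5 weekdays (Mon–Fri): 4 × 5 = 20.
The 6 extra days are Wed, Thu, Fri, Sat, Sun, Mon — 4 of them qualify.
Total: 20 + 4 = 24.
Holidays: 1950-11-05 (Sun); 1950-11-11 (Sat); 1950-11-14 (Tue); 1950-11-17 (Fri); 1950-11-21 (Tue).
3 of the 5 holidays fall on weekdays; the rest are weekends and were already excluded.
Business days: 24 − 3 = 21.

21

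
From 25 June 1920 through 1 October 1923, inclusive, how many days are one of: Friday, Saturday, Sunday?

513

25 June 1920 is a Friday.
From 25 June 1920 to 1 October 1923 is 1194 days inclusive.
1194 = 7 × 170 + 4, so there are 170 full weeks plus 4 extra days.
Each full week contributes 3 days from the set (Fri, Sat, Sun): 170 × 3 = 510.
The 4 extra days are Friday, Saturday, Sunday, Monday — 3 of them qualify.
Total: 510 + 3 = 513.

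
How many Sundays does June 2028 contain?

June 1, 2028 is a Thursday.
From June 1, 2028 to June 30, 2028 is 30 days inclusive.
30 = 7 × 4 + 2, so there are 4 full weeks plus 2 extra days.
Each full week contributes one Sunday: 4 so far.
The 2 extra days are Thu, Fri — none qualify.
Total: 4 + 0 = 4.

4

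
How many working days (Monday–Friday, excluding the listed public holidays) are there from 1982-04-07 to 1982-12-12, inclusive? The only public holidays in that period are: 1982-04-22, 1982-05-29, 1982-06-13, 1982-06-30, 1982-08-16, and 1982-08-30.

1982-04-07 is a Wednesday.
That's 250 days from start to end, counting both.
250 = 7 × 35 + 5, so there are 35 full weeks plus 5 extra days.
Each full week contributes 5 weekdays (Mon–Fri): 35 × 5 = 175.
The 5 extra days are Wed, Thu, Fri, Sat, Sun — 3 of them qualify.
Total: 175 + 3 = 178.
Holidays: 1982-04-22 (Thu); 1982-05-29 (Sat); 1982-06-13 (Sun); 1982-06-30 (Wed); 1982-08-16 (Mon); 1982-08-30 (Mon).
4 of the 6 holidays fall on weekdays; the rest are weekends and were already excluded.
Business days: 178 − 4 = 174.

174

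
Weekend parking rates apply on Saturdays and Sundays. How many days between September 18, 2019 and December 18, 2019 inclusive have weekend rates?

September 18, 2019 is a Wednesday.
That's 92 days from start to end, counting both.
92 = 7 × 13 + 1, so there are 13 full weeks plus 1 extra day.
Each full week contributes 2 weekend days (Sat, Sun): 13 × 2 = 26.
The 1 extra day is Wed — none qualify.
Total: 26 + 0 = 26.

26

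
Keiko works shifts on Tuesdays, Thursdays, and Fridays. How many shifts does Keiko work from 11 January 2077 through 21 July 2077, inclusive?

11 January 2077 is a Monday.
From 11 January 2077 to 21 July 2077 is 192 days inclusive.
192 = 7 × 27 + 3, so there are 27 full weeks plus 3 extra days.
Each full week contributes 3 days from the set (Tue, Thu, Fri): 27 × 3 = 81.
The 3 extra days are Mon, Tue, Wed — 1 of them qualifies.
Total: 81 + 1 = 82.

82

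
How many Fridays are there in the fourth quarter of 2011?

1 October 2011 is a Saturday.
From 1 October 2011 to 31 December 2011 is 92 days inclusive.
92 = 7 × 13 + 1, so there are 13 full weeks plus 1 extra day.
Each full week contributes one Friday: 13 so far.
The 1 extra day is Sat — none qualify.
Total: 13 + 0 = 13.

13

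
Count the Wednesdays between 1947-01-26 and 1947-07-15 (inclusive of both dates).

1947-01-26 is a Sunday.
From 1947-01-26 to 1947-07-15 is 171 days inclusive.
171 = 7 × 24 + 3, so there are 24 full weeks plus 3 extra days.
Each full week contributes one Wednesday: 24 so far.
The 3 extra days are Sunday, Monday, Tuesday — none qualify.
Total: 24 + 0 = 24.

24 Wednesdays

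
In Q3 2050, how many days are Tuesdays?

Jul 1, 2050 is a Friday.
From Jul 1, 2050 to Sep 30, 2050 is 92 days inclusive.
92 = 7 × 13 + 1, so there are 13 full weeks plus 1 extra day.
Each full week contributes one Tuesday: 13 so far.
The 1 extra day is Friday — none qualify.
Total: 13 + 0 = 13.

13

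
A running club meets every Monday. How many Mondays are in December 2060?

Dec 1, 2060 is a Wednesday.
The range spans 31 days (inclusive of both endpoints).
31 = 7 × 4 + 3, so there are 4 full weeks plus 3 extra days.
Each full week contributes one Monday: 4 so far.
The 3 extra days are Wednesday, Thursday, Friday — none qualify.
Total: 4 + 0 = 4.

4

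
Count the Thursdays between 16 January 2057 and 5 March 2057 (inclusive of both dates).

16 January 2057 is a Tuesday.
The range spans 49 days (inclusive of both endpoints).
49 = 7 × 7, so the span is exactly 7 full weeks.
Each full week contributes one Thursday: 7 so far.
Total: 7.

7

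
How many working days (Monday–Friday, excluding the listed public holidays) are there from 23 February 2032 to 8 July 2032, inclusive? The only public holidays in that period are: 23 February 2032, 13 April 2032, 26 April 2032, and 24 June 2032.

95

23 February 2032 is a Monday.
That's 137 days from start to end, counting both.
137 = 7 × 19 + 4, so there are 19 full weeks plus 4 extra days.
Each full week contributes 5 weekdays (Mon–Fri): 19 × 5 = 95.
The 4 extra days are Monday, Tuesday, Wednesday, Thursday — 4 of them qualify.
Total: 95 + 4 = 99.
Holidays: 23 February 2032 (Mon); 13 April 2032 (Tue); 26 April 2032 (Mon); 24 June 2032 (Thu).
All 4 holidays fall on weekdays, so subtract 4.
Business days: 99 − 4 = 95.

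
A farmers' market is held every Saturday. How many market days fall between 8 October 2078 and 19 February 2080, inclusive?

8 October 2078 is a Saturday.
The range spans 500 days (inclusive of both endpoints).
500 = 7 × 71 + 3, so there are 71 full weeks plus 3 extra days.
Each full week contributes one Saturday: 71 so far.
The 3 extra days are Sat, Sun, Mon — 1 of them qualifies.
Total: 71 + 1 = 72.

72 Saturdays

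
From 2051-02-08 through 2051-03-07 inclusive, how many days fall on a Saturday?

4 Saturdays

2051-02-08 is a Wednesday.
The range spans 28 days (inclusive of both endpoints).
28 = 7 × 4, so the span is exactly 4 full weeks.
Each full week contributes one Saturday: 4 so far.
Total: 4.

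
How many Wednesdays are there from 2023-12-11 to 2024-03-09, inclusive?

13 Wednesdays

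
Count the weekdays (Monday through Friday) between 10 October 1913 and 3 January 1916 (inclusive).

582

10 October 1913 is a Friday.
The range spans 816 days (inclusive of both endpoints).
816 = 7 × 116 + 4, so there are 116 full weeks plus 4 extra days.
Each full week contributes 5 weekdays (Mon–Fri): 116 × 5 = 580.
The 4 extra days are Fri, Sat, Sun, Mon — 2 of them qualify.
Total: 580 + 2 = 582.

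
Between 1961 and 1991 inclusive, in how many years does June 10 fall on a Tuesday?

Day of week of June 10 in each year:
1961: Sat, 1962: Sun, 1963: Mon, 1964: Wed, 1965: Thu, 1966: Fri, 1967: Sat, 1968: Mon, 1969: Tue ✓, 1970: Wed, 1971: Thu, 1972: Sat, 1973: Sun, 1974: Mon, 1975: Tue ✓, 1976: Thu, 1977: Fri, 1978: Sat, 1979: Sun, 1980: Tue ✓, 1981: Wed, 1982: Thu, 1983: Fri, 1984: Sun, 1985: Mon, 1986: Tue ✓, 1987: Wed, 1988: Fri, 1989: Sat, 1990: Sun, 1991: Mon
Tuesdays: 1969, 1975, 1980, 1986.

4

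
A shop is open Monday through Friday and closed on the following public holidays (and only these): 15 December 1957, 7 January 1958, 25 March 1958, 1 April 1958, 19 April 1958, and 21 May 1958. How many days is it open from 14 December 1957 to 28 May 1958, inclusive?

114 business days

14 December 1957 is a Saturday.
That's 166 days from start to end, counting both.
166 = 7 × 23 + 5, so there are 23 full weeks plus 5 extra days.
Each full week contributes 5 weekdays (Mon–Fri): 23 × 5 = 115.
The 5 extra days are Sat, Sun, Mon, Tue, Wed — 3 of them qualify.
Total: 115 + 3 = 118.
Holidays: 15 December 1957 (Sun); 7 January 1958 (Tue); 25 March 1958 (Tue); 1 April 1958 (Tue); 19 April 1958 (Sat); 21 May 1958 (Wed).
4 of the 6 holidays fall on weekdays; the rest are weekends and were already excluded.
Business days: 118 − 4 = 114.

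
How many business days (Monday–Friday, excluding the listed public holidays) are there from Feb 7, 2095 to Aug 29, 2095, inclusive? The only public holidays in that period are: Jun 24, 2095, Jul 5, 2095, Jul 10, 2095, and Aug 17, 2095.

Feb 7, 2095 is a Monday.
From Feb 7, 2095 to Aug 29, 2095 is 204 days inclusive.
204 = 7 × 29 + 1, so there are 29 full weeks plus 1 extra day.
Each full week contributes 5 weekdays (Mon–Fri): 29 × 5 = 145.
The 1 extra day is Mon — 1 of them qualifies.
Total: 145 + 1 = 146.
Holidays: Jun 24, 2095 (Fri); Jul 5, 2095 (Tue); Jul 10, 2095 (Sun); Aug 17, 2095 (Wed).
3 of the 4 holidays fall on weekdays; the rest are weekends and were already excluded.
Business days: 146 − 3 = 143.

143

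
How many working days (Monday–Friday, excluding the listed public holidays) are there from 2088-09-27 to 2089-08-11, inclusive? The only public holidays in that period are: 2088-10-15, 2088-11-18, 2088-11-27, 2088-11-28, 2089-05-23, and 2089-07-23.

226

2088-09-27 is a Monday.
That's 319 days from start to end, counting both.
319 = 7 × 45 + 4, so there are 45 full weeks plus 4 extra days.
Each full week contributes 5 weekdays (Mon–Fri): 45 × 5 = 225.
The 4 extra days are Mon, Tue, Wed, Thu — 4 of them qualify.
Total: 225 + 4 = 229.
Holidays: 2088-10-15 (Fri); 2088-11-18 (Thu); 2088-11-27 (Sat); 2088-11-28 (Sun); 2089-05-23 (Mon); 2089-07-23 (Sat).
3 of the 6 holidays fall on weekdays; the rest are weekends and were already excluded.
Business days: 229 − 3 = 226.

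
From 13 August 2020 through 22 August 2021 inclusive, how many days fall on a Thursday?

54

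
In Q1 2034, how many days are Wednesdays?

13

1 January 2034 is a Sunday.
The range spans 90 days (inclusive of both endpoints).
90 = 7 × 12 + 6, so there are 12 full weeks plus 6 extra days.
Each full week contributes one Wednesday: 12 so far.
The 6 extra days are Sun, Mon, Tue, Wed, Thu, Fri — 1 of them qualifies.
Total: 12 + 1 = 13.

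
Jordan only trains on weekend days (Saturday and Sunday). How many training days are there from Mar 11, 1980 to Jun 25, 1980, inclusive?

Mar 11, 1980 is a Tuesday.
That's 107 days from start to end, counting both.
107 = 7 × 15 + 2, so there are 15 full weeks plus 2 extra days.
Each full week contributes 2 weekend days (Sat, Sun): 15 × 2 = 30.
The 2 extra days are Tuesday, Wednesday — none qualify.
Total: 30 + 0 = 30.

30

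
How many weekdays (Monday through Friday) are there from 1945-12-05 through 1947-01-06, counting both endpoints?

1945-12-05 is a Wednesday.
The range spans 398 days (inclusive of both endpoints).
398 = 7 × 56 + 6, so there are 56 full weeks plus 6 extra days.
Each full week contributes 5 weekdays (Mon–Fri): 56 × 5 = 280.
The 6 extra days are Wednesday, Thursday, Friday, Saturday, Sunday, Monday — 4 of them qualify.
Total: 280 + 4 = 284.

284 weekdays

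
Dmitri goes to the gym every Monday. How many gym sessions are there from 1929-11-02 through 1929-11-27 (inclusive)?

4

1929-11-02 is a Saturday.
From 1929-11-02 to 1929-11-27 is 26 days inclusive.
26 = 7 × 3 + 5, so there are 3 full weeks plus 5 extra days.
Each full week contributes one Monday: 3 so far.
The 5 extra days are Sat, Sun, Mon, Tue, Wed — 1 of them qualifies.
Total: 3 + 1 = 4.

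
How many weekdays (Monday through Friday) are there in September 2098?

22

2098-09-01 is a Monday.
From 2098-09-01 to 2098-09-30 is 30 days inclusive.
30 = 7 × 4 + 2, so there are 4 full weeks plus 2 extra days.
Each full week contributes 5 weekdays (Mon–Fri): 4 × 5 = 20.
The 2 extra days are Mon, Tue — 2 of them qualify.
Total: 20 + 2 = 22.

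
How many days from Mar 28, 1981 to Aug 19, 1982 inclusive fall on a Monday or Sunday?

146

Mar 28, 1981 is a Saturday.
The range spans 510 days (inclusive of both endpoints).
510 = 7 × 72 + 6, so there are 72 full weeks plus 6 extra days.
Each full week contributes 2 days from the set (Mon, Sun): 72 × 2 = 144.
The 6 extra days are Saturday, Sunday, Monday, Tuesday, Wednesday, Thursday — 2 of them qualify.
Total: 144 + 2 = 146.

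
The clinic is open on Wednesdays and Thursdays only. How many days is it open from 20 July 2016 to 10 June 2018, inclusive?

198

20 July 2016 is a Wednesday.
The range spans 691 days (inclusive of both endpoints).
691 = 7 × 98 + 5, so there are 98 full weeks plus 5 extra days.
Each full week contributes 2 days from the set (Wed, Thu): 98 × 2 = 196.
The 5 extra days are Wed, Thu, Fri, Sat, Sun — 2 of them qualify.
Total: 196 + 2 = 198.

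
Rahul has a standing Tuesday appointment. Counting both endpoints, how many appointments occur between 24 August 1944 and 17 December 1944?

24 August 1944 is a Thursday.
That's 116 days from start to end, counting both.
116 = 7 × 16 + 4, so there are 16 full weeks plus 4 extra days.
Each full week contributes one Tuesday: 16 so far.
The 4 extra days are Thursday, Friday, Saturday, Sunday — none qualify.
Total: 16 + 0 = 16.

16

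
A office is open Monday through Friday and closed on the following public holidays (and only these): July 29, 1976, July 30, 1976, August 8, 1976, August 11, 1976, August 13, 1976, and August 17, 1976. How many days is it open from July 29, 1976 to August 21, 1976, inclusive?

12

July 29, 1976 is a Thursday.
The range spans 24 days (inclusive of both endpoints).
24 = 7 × 3 + 3, so there are 3 full weeks plus 3 extra days.
Each full week contributes 5 weekdays (Mon–Fri): 3 × 5 = 15.
The 3 extra days are Thu, Fri, Sat — 2 of them qualify.
Total: 15 + 2 = 17.
Holidays: July 29, 1976 (Thu); July 30, 1976 (Fri); August 8, 1976 (Sun); August 11, 1976 (Wed); August 13, 1976 (Fri); August 17, 1976 (Tue).
5 of the 6 holidays fall on weekdays; the rest are weekends and were already excluded.
Business days: 17 − 5 = 12.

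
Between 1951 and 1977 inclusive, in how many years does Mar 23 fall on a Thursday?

Day of week of March 23 in each year:
1951: Fri, 1952: Sun, 1953: Mon, 1954: Tue, 1955: Wed, 1956: Fri, 1957: Sat, 1958: Sun, 1959: Mon, 1960: Wed, 1961: Thu ✓, 1962: Fri, 1963: Sat, 1964: Mon, 1965: Tue, 1966: Wed, 1967: Thu ✓, 1968: Sat, 1969: Sun, 1970: Mon, 1971: Tue, 1972: Thu ✓, 1973: Fri, 1974: Sat, 1975: Sun, 1976: Tue, 1977: Wed
Thursdays: 1961, 1967, 1972.

3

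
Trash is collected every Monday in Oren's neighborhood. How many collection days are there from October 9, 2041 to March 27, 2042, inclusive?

24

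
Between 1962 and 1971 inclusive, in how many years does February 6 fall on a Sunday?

1

Day of week of February 6 in each year:
1962: Tue, 1963: Wed, 1964: Thu, 1965: Sat, 1966: Sun ✓, 1967: Mon, 1968: Tue, 1969: Thu, 1970: Fri, 1971: Sat
Sundays: 1966.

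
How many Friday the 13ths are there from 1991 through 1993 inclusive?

5

Friday-the-13ths by year:
1991: Sep, Dec
1992: Mar, Nov
1993: Aug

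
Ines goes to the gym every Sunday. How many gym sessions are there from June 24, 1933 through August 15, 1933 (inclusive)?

June 24, 1933 is a Saturday.
That's 53 days from start to end, counting both.
53 = 7 × 7 + 4, so there are 7 full weeks plus 4 extra days.
Each full week contributes one Sunday: 7 so far.
The 4 extra days are Sat, Sun, Mon, Tue — 1 of them qualifies.
Total: 7 + 1 = 8.

8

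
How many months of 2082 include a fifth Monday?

4

A month has five Mondays exactly when Monday falls within its first (length − 28) days.
Jan: 31 days, starts Thu → 5 of Thu, Fri, Sat
Feb: 28 days, starts Sun → 5 of (none)
Mar: 31 days, starts Sun → 5 of Sun, Mon, Tue ✓
Apr: 30 days, starts Wed → 5 of Wed, Thu
May: 31 days, starts Fri → 5 of Fri, Sat, Sun
Jun: 30 days, starts Mon → 5 of Mon, Tue ✓
Jul: 31 days, starts Wed → 5 of Wed, Thu, Fri
Aug: 31 days, starts Sat → 5 of Sat, Sun, Mon ✓
Sep: 30 days, starts Tue → 5 of Tue, Wed
Oct: 31 days, starts Thu → 5 of Thu, Fri, Sat
Nov: 30 days, starts Sun → 5 of Sun, Mon ✓
Dec: 31 days, starts Tue → 5 of Tue, Wed, Thu
Months with five Mondays: Mar, Jun, Aug, Nov.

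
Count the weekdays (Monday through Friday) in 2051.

260

1 January 2051 is a Sunday.
The range spans 365 days (inclusive of both endpoints).
365 = 7 × 52 + 1, so there are 52 full weeks plus 1 extra day.
Each full week contributes 5 weekdays (Mon–Fri): 52 × 5 = 260.
The 1 extra day is Sunday — none qualify.
Total: 260 + 0 = 260.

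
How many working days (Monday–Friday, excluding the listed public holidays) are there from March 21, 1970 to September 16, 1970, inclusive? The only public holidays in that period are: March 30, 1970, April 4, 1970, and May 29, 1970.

126

March 21, 1970 is a Saturday.
The range spans 180 days (inclusive of both endpoints).
180 = 7 × 25 + 5, so there are 25 full weeks plus 5 extra days.
Each full week contributes 5 weekdays (Mon–Fri): 25 × 5 = 125.
The 5 extra days are Sat, Sun, Mon, Tue, Wed — 3 of them qualify.
Total: 125 + 3 = 128.
Holidays: March 30, 1970 (Mon); April 4, 1970 (Sat); May 29, 1970 (Fri).
2 of the 3 holidays fall on weekdays; the rest are weekends and were already excluded.
Business days: 128 − 2 = 126.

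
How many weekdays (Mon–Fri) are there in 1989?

260

1989-01-01 is a Sunday.
From 1989-01-01 to 1989-12-31 is 365 days inclusive.
365 = 7 × 52 + 1, so there are 52 full weeks plus 1 extra day.
Each full week contributes 5 weekdays (Mon–Fri): 52 × 5 = 260.
The 1 extra day is Sunday — none qualify.
Total: 260 + 0 = 260.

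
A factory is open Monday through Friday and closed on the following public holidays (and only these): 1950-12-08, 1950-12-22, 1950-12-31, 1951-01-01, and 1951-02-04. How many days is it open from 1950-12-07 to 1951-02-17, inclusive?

1950-12-07 is a Thursday.
The range spans 73 days (inclusive of both endpoints).
73 = 7 × 10 + 3, so there are 10 full weeks plus 3 extra days.
Each full week contributes 5 weekdays (Mon–Fri): 10 × 5 = 50.
The 3 extra days are Thursday, Friday, Saturday — 2 of them qualify.
Total: 50 + 2 = 52.
Holidays: 1950-12-08 (Fri); 1950-12-22 (Fri); 1950-12-31 (Sun); 1951-01-01 (Mon); 1951-02-04 (Sun).
3 of the 5 holidays fall on weekdays; the rest are weekends and were already excluded.
Business days: 52 − 3 = 49.

49 working days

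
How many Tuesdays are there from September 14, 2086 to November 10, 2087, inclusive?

September 14, 2086 is a Saturday.
The range spans 423 days (inclusive of both endpoints).
423 = 7 × 60 + 3, so there are 60 full weeks plus 3 extra days.
Each full week contributes one Tuesday: 60 so far.
The 3 extra days are Saturday, Sunday, Monday — none qualify.
Total: 60 + 0 = 60.

60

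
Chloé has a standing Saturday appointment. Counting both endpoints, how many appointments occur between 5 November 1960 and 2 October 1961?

5 November 1960 is a Saturday.
From 5 November 1960 to 2 October 1961 is 332 days inclusive.
332 = 7 × 47 + 3, so there are 47 full weeks plus 3 extra days.
Each full week contributes one Saturday: 47 so far.
The 3 extra days are Sat, Sun, Mon — 1 of them qualifies.
Total: 47 + 1 = 48.

48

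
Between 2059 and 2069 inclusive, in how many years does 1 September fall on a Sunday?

1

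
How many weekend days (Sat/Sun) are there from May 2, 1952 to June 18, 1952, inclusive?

May 2, 1952 is a Friday.
The range spans 48 days (inclusive of both endpoints).
48 = 7 × 6 + 6, so there are 6 full weeks plus 6 extra days.
Each full week contributes 2 weekend days (Sat, Sun): 6 × 2 = 12.
The 6 extra days are Friday, Saturday, Sunday, Monday, Tuesday, Wednesday — 2 of them qualify.
Total: 12 + 2 = 14.

14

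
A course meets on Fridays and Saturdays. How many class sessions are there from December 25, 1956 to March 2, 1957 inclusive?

20

December 25, 1956 is a Tuesday.
That's 68 days from start to end, counting both.
68 = 7 × 9 + 5, so there are 9 full weeks plus 5 extra days.
Each full week contributes 2 days from the set (Fri, Sat): 9 × 2 = 18.
The 5 extra days are Tue, Wed, Thu, Fri, Sat — 2 of them qualify.
Total: 18 + 2 = 20.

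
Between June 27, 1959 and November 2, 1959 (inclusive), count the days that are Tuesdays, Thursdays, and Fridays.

June 27, 1959 is a Saturday.
From June 27, 1959 to November 2, 1959 is 129 days inclusive.
129 = 7 × 18 + 3, so there are 18 full weeks plus 3 extra days.
Each full week contributes 3 days from the set (Tue, Thu, Fri): 18 × 3 = 54.
The 3 extra days are Sat, Sun, Mon — none qualify.
Total: 54 + 0 = 54.

54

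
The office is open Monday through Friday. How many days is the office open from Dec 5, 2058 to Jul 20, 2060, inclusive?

Dec 5, 2058 is a Thursday.
That's 594 days from start to end, counting both.
594 = 7 × 84 + 6, so there are 84 full weeks plus 6 extra days.
Each full week contributes 5 weekdays (Mon–Fri): 84 × 5 = 420.
The 6 extra days are Thursday, Friday, Saturday, Sunday, Monday, Tuesday — 4 of them qualify.
Total: 420 + 4 = 424.

424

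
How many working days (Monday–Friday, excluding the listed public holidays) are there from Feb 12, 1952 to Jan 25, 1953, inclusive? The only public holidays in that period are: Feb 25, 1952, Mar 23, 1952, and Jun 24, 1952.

247

Feb 12, 1952 is a Tuesday.
That's 349 days from start to end, counting both.
349 = 7 × 49 + 6, so there are 49 full weeks plus 6 extra days.
Each full week contributes 5 weekdays (Mon–Fri): 49 × 5 = 245.
The 6 extra days are Tuesday, Wednesday, Thursday, Friday, Saturday, Sunday — 4 of them qualify.
Total: 245 + 4 = 249.
Holidays: Feb 25, 1952 (Mon); Mar 23, 1952 (Sun); Jun 24, 1952 (Tue).
2 of the 3 holidays fall on weekdays; the rest are weekends and were already excluded.
Business days: 249 − 2 = 247.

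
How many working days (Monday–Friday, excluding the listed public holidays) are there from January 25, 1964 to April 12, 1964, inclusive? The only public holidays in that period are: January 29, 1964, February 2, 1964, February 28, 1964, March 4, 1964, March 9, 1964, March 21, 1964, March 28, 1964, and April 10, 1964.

January 25, 1964 is a Saturday.
The range spans 79 days (inclusive of both endpoints).
79 = 7 × 11 + 2, so there are 11 full weeks plus 2 extra days.
Each full week contributes 5 weekdays (Mon–Fri): 11 × 5 = 55.
The 2 extra days are Saturday, Sunday — none qualify.
Total: 55 + 0 = 55.
Holidays: January 29, 1964 (Wed); February 2, 1964 (Sun); February 28, 1964 (Fri); March 4, 1964 (Wed); March 9, 1964 (Mon); March 21, 1964 (Sat); March 28, 1964 (Sat); April 10, 1964 (Fri).
5 of the 8 holidays fall on weekdays; the rest are weekends and were already excluded.
Business days: 55 − 5 = 50.

50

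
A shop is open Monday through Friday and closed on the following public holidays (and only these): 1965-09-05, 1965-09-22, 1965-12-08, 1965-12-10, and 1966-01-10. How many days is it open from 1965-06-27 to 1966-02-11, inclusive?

1965-06-27 is a Sunday.
The range spans 230 days (inclusive of both endpoints).
230 = 7 × 32 + 6, so there are 32 full weeks plus 6 extra days.
Each full week contributes 5 weekdays (Mon–Fri): 32 × 5 = 160.
The 6 extra days are Sunday, Monday, Tuesday, Wednesday, Thursday, Friday — 5 of them qualify.
Total: 160 + 5 = 165.
Holidays: 1965-09-05 (Sun); 1965-09-22 (Wed); 1965-12-08 (Wed); 1965-12-10 (Fri); 1966-01-10 (Mon).
4 of the 5 holidays fall on weekdays; the rest are weekends and were already excluded.
Business days: 165 − 4 = 161.

161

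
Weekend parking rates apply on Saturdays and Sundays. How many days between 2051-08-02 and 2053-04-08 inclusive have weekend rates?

176

2051-08-02 is a Wednesday.
The range spans 616 days (inclusive of both endpoints).
616 = 7 × 88, so the span is exactly 88 full weeks.
Each full week contributes 2 weekend days (Sat, Sun): 88 × 2 = 176.
Total: 176.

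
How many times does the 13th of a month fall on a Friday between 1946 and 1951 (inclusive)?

10

Friday-the-13ths by year:
1946: Sep, Dec
1947: Jun
1948: Feb, Aug
1949: May
1950: Jan, Oct
1951: Apr, Jul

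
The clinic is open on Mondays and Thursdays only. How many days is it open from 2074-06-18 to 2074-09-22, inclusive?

2074-06-18 is a Monday.
The range spans 97 days (inclusive of both endpoints).
97 = 7 × 13 + 6, so there are 13 full weeks plus 6 extra days.
Each full week contributes 2 days from the set (Mon, Thu): 13 × 2 = 26.
The 6 extra days are Mon, Tue, Wed, Thu, Fri, Sat — 2 of them qualify.
Total: 26 + 2 = 28.

28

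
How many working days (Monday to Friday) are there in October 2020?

2020-10-01 is a Thursday.
The range spans 31 days (inclusive of both endpoints).
31 = 7 × 4 + 3, so there are 4 full weeks plus 3 extra days.
Each full week contributes 5 weekdays (Mon–Fri): 4 × 5 = 20.
The 3 extra days are Thursday, Friday, Saturday — 2 of them qualify.
Total: 20 + 2 = 22.

22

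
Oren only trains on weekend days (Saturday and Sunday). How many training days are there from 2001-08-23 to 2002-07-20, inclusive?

2001-08-23 is a Thursday.
The range spans 332 days (inclusive of both endpoints).
332 = 7 × 47 + 3, so there are 47 full weeks plus 3 extra days.
Each full week contributes 2 weekend days (Sat, Sun): 47 × 2 = 94.
The 3 extra days are Thursday, Friday, Saturday — 1 of them qualifies.
Total: 94 + 1 = 95.

95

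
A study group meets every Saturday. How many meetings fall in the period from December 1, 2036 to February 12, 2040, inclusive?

167

December 1, 2036 is a Monday.
The range spans 1169 days (inclusive of both endpoints).
1169 = 7 × 167, so the span is exactly 167 full weeks.
Each full week contributes one Saturday: 167 so far.
Total: 167.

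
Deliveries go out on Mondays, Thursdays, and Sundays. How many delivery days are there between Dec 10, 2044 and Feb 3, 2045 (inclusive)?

Dec 10, 2044 is a Saturday.
From Dec 10, 2044 to Feb 3, 2045 is 56 days inclusive.
56 = 7 × 8, so the span is exactly 8 full weeks.
Each full week contributes 3 days from the set (Mon, Thu, Sun): 8 × 3 = 24.
Total: 24.

24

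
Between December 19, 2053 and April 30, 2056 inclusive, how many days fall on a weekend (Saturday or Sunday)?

December 19, 2053 is a Friday.
The range spans 864 days (inclusive of both endpoints).
864 = 7 × 123 + 3, so there are 123 full weeks plus 3 extra days.
Each full week contributes 2 weekend days (Sat, Sun): 123 × 2 = 246.
The 3 extra days are Friday, Saturday, Sunday — 2 of them qualify.
Total: 246 + 2 = 248.

248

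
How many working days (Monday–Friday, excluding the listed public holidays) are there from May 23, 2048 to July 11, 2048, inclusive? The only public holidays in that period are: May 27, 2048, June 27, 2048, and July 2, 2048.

33

May 23, 2048 is a Saturday.
That's 50 days from start to end, counting both.
50 = 7 × 7 + 1, so there are 7 full weeks plus 1 extra day.
Each full week contributes 5 weekdays (Mon–Fri): 7 × 5 = 35.
The 1 extra day is Saturday — none qualify.
Total: 35 + 0 = 35.
Holidays: May 27, 2048 (Wed); June 27, 2048 (Sat); July 2, 2048 (Thu).
2 of the 3 holidays fall on weekdays; the rest are weekends and were already excluded.
Business days: 35 − 2 = 33.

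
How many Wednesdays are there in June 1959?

1959-06-01 is a Monday.
The range spans 30 days (inclusive of both endpoints).
30 = 7 × 4 + 2, so there are 4 full weeks plus 2 extra days.
Each full week contributes one Wednesday: 4 so far.
The 2 extra days are Mon, Tue — none qualify.
Total: 4 + 0 = 4.

4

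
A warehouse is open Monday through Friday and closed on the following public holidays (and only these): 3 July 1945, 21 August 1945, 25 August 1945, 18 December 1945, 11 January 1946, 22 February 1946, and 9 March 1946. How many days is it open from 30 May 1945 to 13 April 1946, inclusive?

30 May 1945 is a Wednesday.
That's 319 days from start to end, counting both.
319 = 7 × 45 + 4, so there are 45 full weeks plus 4 extra days.
Each full week contributes 5 weekdays (Mon–Fri): 45 × 5 = 225.
The 4 extra days are Wed, Thu, Fri, Sat — 3 of them qualify.
Total: 225 + 3 = 228.
Holidays: 3 July 1945 (Tue); 21 August 1945 (Tue); 25 August 1945 (Sat); 18 December 1945 (Tue); 11 January 1946 (Fri); 22 February 1946 (Fri); 9 March 1946 (Sat).
5 of the 7 holidays fall on weekdays; the rest are weekends and were already excluded.
Business days: 228 − 5 = 223.

223 working days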